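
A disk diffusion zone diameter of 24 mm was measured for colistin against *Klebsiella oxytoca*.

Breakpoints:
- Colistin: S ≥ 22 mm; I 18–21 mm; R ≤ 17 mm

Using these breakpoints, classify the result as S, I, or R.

Colistin: 24 mm is ≥ 22 mm ⇒ susceptible

Susceptible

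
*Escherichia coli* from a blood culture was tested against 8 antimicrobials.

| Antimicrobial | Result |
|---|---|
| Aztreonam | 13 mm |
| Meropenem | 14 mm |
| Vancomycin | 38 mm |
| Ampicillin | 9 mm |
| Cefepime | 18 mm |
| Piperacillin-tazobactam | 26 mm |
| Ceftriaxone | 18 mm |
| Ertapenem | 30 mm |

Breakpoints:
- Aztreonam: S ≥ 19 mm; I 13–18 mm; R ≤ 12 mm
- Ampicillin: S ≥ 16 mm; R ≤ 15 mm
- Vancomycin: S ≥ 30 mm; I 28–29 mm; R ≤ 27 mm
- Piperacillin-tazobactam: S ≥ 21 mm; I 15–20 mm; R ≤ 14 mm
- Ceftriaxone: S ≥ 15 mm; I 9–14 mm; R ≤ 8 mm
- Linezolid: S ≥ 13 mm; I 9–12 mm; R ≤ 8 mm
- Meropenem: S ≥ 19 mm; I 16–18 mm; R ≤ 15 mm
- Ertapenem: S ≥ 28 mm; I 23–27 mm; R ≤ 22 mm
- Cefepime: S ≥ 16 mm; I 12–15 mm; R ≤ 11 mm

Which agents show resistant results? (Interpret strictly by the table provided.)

meropenem, ampicillin

Aztreonam 13 mm: in 13–18 mm ⇒ Intermediate
Meropenem: 14 mm is ≤ 15 mm → resistant
Vancomycin 38 mm: ≥ 30 mm ⇒ susceptible
Ampicillin 9 mm: ≤ 15 mm — R
Cefepime (18 mm) ≥ 16 mm — susceptible
Piperacillin-tazobactam: 26 mm is ≥ 21 mm → Susceptible
Ceftriaxone: 18 mm is ≥ 15 mm ⇒ Susceptible
Ertapenem 30 mm: ≥ 28 mm → Susceptible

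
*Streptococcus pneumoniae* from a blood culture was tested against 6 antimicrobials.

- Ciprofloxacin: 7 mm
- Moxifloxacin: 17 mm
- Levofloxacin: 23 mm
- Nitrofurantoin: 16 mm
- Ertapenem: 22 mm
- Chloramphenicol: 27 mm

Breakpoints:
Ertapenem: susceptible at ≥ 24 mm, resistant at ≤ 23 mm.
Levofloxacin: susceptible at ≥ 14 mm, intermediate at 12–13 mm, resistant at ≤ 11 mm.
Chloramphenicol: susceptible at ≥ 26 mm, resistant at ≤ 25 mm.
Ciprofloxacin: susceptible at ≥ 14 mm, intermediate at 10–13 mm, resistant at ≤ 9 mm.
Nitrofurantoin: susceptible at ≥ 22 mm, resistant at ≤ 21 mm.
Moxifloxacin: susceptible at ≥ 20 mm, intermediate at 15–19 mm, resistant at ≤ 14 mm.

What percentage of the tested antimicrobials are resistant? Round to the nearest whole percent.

Ciprofloxacin (7 mm) ≤ 9 mm — R
Moxifloxacin 17 mm: in 15–19 mm → Intermediate
Levofloxacin (23 mm) ≥ 14 mm ⇒ S
Nitrofurantoin: 16 mm is ≤ 21 mm → R
Ertapenem 22 mm: ≤ 23 mm → Resistant
Chloramphenicol 27 mm: ≥ 26 mm — susceptible
Resistant: 3/6

50%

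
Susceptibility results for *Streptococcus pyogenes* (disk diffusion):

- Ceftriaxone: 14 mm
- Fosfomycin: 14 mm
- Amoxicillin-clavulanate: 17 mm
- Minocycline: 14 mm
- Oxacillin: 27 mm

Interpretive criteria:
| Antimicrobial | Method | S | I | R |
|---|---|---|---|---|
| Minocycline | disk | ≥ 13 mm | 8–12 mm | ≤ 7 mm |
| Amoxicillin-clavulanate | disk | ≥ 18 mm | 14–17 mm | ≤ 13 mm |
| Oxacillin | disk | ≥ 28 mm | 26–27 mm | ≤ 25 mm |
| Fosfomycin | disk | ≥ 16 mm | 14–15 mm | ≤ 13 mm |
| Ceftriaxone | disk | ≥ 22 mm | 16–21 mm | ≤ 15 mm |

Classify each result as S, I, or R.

Ceftriaxone (14 mm) ≤ 15 mm — Resistant
Fosfomycin: 14 mm is in 14–15 mm — Intermediate
Amoxicillin-clavulanate (17 mm) in 14–17 mm → Intermediate
Minocycline (14 mm) ≥ 13 mm — susceptible
Oxacillin (27 mm) in 26–27 mm → I

R, I, I, S, I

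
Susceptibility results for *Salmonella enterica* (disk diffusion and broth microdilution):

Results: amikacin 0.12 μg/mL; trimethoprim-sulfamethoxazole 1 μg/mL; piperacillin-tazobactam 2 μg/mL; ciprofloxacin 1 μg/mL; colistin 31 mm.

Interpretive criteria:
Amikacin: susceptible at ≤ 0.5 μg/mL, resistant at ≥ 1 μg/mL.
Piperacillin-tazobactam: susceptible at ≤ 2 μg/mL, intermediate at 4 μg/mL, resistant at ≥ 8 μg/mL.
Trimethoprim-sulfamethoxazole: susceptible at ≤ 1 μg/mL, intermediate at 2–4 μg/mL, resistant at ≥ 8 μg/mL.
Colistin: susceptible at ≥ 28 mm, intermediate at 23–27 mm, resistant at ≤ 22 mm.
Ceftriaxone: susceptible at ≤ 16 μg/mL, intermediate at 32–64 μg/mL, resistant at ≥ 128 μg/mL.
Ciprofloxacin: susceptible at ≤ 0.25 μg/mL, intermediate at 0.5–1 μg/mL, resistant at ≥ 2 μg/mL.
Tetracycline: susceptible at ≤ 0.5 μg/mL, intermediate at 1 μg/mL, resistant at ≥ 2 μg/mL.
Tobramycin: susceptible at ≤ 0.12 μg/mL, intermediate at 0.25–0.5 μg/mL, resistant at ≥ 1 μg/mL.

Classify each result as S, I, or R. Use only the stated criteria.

Amikacin: 0.12 μg/mL is ≤ 0.5 μg/mL → Susceptible
Trimethoprim-sulfamethoxazole: 1 μg/mL is ≤ 1 μg/mL → Susceptible
Piperacillin-tazobactam 2 μg/mL: ≤ 2 μg/mL — S
Ciprofloxacin (1 μg/mL) in 0.5–1 μg/mL ⇒ intermediate
Colistin: 31 mm is ≥ 28 mm → S

S, S, S, I, S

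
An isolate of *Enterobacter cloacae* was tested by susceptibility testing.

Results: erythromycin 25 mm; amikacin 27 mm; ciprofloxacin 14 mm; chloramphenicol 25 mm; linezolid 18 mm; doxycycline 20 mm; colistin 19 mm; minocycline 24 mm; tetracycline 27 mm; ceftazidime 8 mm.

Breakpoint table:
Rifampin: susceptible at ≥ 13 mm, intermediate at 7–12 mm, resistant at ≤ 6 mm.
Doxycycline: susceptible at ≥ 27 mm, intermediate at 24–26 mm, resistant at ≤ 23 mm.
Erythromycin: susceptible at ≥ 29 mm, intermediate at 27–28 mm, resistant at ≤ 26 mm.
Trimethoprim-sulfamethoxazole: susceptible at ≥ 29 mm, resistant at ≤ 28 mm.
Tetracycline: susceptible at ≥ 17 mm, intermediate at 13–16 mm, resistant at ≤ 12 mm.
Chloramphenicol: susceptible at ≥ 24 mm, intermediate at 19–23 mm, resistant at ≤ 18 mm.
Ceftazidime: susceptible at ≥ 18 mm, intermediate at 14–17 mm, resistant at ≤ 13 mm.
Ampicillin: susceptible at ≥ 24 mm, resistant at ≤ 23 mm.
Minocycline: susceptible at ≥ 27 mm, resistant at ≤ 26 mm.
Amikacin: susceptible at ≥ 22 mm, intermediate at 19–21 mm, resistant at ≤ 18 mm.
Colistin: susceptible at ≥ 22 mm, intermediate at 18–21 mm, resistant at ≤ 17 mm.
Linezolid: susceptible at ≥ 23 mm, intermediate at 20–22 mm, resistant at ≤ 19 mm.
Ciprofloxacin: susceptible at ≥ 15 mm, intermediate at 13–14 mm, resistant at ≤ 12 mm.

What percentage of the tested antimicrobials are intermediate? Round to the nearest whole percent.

Erythromycin 25 mm: ≤ 26 mm → resistant
Amikacin 27 mm: ≥ 22 mm ⇒ susceptible
Ciprofloxacin (14 mm) in 13–14 mm — Intermediate
Chloramphenicol 25 mm: ≥ 24 mm — S
Linezolid (18 mm) ≤ 19 mm — R
Doxycycline 20 mm: ≤ 23 mm → R
Colistin 19 mm: in 18–21 mm → Intermediate
Minocycline 24 mm: ≤ 26 mm ⇒ resistant
Tetracycline 27 mm: ≥ 17 mm — S
Ceftazidime 8 mm: ≤ 13 mm ⇒ R
Intermediate: 2/10

20%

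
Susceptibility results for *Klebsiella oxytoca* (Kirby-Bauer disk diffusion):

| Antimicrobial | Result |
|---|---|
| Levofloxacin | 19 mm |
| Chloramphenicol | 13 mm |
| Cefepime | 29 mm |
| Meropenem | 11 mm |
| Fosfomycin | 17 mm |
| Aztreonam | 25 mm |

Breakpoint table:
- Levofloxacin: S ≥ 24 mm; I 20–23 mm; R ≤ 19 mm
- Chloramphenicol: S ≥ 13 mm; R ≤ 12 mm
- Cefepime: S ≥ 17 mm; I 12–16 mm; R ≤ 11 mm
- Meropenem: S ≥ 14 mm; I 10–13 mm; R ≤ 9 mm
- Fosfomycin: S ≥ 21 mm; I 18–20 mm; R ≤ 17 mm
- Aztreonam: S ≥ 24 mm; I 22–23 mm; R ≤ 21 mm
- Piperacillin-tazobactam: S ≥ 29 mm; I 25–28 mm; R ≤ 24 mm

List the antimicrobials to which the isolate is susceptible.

Levofloxacin (19 mm) ≤ 19 mm — Resistant
Chloramphenicol: 13 mm is ≥ 13 mm ⇒ S
Cefepime (29 mm) ≥ 17 mm — Susceptible
Meropenem: 11 mm is in 10–13 mm — I
Fosfomycin (17 mm) ≤ 17 mm — R
Aztreonam (25 mm) ≥ 24 mm — susceptible

chloramphenicol, cefepime, aztreonam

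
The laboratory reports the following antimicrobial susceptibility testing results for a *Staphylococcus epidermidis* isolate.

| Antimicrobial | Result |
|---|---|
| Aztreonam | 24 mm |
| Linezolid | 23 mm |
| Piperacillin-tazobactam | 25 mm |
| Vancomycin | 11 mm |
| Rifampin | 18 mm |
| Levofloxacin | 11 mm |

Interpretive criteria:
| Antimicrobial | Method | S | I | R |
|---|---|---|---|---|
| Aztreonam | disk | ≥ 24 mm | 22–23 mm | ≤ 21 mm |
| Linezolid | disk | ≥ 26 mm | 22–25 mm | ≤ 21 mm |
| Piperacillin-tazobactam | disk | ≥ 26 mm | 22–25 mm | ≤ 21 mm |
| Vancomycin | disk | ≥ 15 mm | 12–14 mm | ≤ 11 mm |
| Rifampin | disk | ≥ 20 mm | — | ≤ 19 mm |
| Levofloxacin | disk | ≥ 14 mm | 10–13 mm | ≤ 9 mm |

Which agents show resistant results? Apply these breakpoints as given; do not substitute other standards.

Aztreonam: 24 mm is ≥ 24 mm ⇒ S
Linezolid: 23 mm is in 22–25 mm → Intermediate
Piperacillin-tazobactam (25 mm) in 22–25 mm — intermediate
Vancomycin: 11 mm is ≤ 11 mm → R
Rifampin 18 mm: ≤ 19 mm ⇒ Resistant
Levofloxacin: 11 mm is in 10–13 mm → intermediate

vancomycin, rifampin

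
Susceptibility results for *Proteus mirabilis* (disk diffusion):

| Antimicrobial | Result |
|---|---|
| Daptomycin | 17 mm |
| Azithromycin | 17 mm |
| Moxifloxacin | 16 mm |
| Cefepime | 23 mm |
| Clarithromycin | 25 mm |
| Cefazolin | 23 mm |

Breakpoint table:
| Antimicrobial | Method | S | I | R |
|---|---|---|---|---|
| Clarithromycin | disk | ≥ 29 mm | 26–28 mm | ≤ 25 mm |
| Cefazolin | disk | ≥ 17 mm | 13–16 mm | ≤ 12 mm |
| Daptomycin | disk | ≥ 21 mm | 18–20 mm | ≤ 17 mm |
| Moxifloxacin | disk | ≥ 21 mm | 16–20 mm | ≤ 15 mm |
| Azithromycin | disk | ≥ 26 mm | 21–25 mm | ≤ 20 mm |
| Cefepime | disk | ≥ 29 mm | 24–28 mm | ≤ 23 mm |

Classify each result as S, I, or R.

Daptomycin (17 mm) ≤ 17 mm — Resistant
Azithromycin 17 mm: ≤ 20 mm → Resistant
Moxifloxacin 16 mm: in 16–20 mm → I
Cefepime 23 mm: ≤ 23 mm — Resistant
Clarithromycin: 25 mm is ≤ 25 mm — resistant
Cefazolin (23 mm) ≥ 17 mm → susceptible

R, R, I, R, R, S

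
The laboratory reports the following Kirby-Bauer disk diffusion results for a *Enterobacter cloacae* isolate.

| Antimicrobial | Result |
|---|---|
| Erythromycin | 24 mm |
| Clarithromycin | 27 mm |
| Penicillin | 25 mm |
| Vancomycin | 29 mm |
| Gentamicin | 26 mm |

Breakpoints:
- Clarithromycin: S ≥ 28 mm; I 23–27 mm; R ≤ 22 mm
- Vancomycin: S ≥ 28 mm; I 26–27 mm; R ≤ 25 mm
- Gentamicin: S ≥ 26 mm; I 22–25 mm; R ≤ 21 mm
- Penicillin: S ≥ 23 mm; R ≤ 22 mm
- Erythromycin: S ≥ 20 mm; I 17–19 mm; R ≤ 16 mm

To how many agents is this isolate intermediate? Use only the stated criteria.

Erythromycin: 24 mm is ≥ 20 mm → S
Clarithromycin 27 mm: in 23–27 mm → I
Penicillin: 25 mm is ≥ 23 mm ⇒ S
Vancomycin 29 mm: ≥ 28 mm ⇒ S
Gentamicin (26 mm) ≥ 26 mm → susceptible
Intermediate: 1

1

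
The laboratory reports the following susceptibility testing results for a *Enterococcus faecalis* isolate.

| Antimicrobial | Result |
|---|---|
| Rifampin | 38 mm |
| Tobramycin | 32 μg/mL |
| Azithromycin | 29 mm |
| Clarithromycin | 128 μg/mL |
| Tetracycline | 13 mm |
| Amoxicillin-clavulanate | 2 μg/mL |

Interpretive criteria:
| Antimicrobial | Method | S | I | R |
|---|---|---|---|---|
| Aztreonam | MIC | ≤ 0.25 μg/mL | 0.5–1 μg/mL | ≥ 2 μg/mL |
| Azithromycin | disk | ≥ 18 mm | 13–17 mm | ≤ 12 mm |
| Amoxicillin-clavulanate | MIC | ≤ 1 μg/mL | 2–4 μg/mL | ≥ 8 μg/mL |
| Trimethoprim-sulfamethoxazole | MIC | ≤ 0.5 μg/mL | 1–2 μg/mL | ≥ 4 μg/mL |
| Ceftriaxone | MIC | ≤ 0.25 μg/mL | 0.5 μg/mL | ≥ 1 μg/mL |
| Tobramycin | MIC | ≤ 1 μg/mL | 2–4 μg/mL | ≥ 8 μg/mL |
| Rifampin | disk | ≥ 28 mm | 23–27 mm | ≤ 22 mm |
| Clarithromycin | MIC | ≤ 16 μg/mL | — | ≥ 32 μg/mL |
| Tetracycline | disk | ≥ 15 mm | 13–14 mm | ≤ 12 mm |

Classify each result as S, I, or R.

S, R, S, R, I, I

Rifampin: 38 mm is ≥ 28 mm ⇒ Susceptible
Tobramycin 32 μg/mL: ≥ 8 μg/mL — Resistant
Azithromycin 29 mm: ≥ 18 mm — Susceptible
Clarithromycin (128 μg/mL) ≥ 32 μg/mL ⇒ Resistant
Tetracycline 13 mm: in 13–14 mm — I
Amoxicillin-clavulanate: 2 μg/mL is in 2–4 μg/mL ⇒ Intermediate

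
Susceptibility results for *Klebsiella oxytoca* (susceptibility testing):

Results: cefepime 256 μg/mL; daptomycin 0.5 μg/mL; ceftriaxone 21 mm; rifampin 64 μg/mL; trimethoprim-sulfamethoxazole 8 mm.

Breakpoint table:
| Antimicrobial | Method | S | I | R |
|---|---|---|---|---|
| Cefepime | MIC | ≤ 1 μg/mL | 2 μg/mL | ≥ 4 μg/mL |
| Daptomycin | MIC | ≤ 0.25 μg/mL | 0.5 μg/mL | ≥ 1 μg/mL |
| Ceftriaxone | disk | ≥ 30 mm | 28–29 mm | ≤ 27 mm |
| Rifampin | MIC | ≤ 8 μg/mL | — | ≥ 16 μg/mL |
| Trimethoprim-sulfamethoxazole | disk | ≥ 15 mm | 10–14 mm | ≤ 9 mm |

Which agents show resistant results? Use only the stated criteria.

Cefepime 256 μg/mL: ≥ 4 μg/mL ⇒ R
Daptomycin 0.5 μg/mL: = 0.5 μg/mL → intermediate
Ceftriaxone 21 mm: ≤ 27 mm ⇒ Resistant
Rifampin 64 μg/mL: ≥ 16 μg/mL — Resistant
Trimethoprim-sulfamethoxazole 8 mm: ≤ 9 mm ⇒ resistant

cefepime, ceftriaxone, rifampin, trimethoprim-sulfamethoxazole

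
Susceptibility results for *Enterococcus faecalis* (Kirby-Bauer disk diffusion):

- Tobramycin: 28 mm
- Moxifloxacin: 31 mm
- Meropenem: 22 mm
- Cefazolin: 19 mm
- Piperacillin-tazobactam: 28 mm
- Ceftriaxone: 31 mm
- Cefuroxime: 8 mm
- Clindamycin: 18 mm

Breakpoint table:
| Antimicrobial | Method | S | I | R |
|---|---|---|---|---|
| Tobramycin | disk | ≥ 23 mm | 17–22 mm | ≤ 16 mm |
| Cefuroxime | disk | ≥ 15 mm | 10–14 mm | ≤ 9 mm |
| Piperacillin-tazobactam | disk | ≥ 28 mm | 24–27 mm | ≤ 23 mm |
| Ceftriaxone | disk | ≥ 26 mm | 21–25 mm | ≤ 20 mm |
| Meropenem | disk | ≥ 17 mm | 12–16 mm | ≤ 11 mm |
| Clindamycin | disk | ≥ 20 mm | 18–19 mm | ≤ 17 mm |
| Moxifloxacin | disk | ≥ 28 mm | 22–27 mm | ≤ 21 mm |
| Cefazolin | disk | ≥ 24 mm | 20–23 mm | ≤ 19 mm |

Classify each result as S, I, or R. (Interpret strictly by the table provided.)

Tobramycin (28 mm) ≥ 23 mm → S
Moxifloxacin: 31 mm is ≥ 28 mm → susceptible
Meropenem (22 mm) ≥ 17 mm → susceptible
Cefazolin (19 mm) ≤ 19 mm — Resistant
Piperacillin-tazobactam (28 mm) ≥ 28 mm → S
Ceftriaxone (31 mm) ≥ 26 mm ⇒ Susceptible
Cefuroxime 8 mm: ≤ 9 mm → resistant
Clindamycin (18 mm) in 18–19 mm → intermediate

S, S, S, R, S, S, R, I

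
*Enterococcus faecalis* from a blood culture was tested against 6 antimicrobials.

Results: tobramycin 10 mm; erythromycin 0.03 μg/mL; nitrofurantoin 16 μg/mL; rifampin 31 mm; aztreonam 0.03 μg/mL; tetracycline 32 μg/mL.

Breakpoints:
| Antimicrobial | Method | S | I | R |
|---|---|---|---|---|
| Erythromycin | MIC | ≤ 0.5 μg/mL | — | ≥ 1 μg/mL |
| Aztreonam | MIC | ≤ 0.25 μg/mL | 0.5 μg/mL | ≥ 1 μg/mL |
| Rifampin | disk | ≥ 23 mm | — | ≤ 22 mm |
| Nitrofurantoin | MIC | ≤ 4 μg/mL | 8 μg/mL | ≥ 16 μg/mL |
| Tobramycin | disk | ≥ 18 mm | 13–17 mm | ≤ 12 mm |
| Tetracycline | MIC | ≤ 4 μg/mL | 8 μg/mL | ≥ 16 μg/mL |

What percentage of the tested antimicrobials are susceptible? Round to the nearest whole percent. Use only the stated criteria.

Tobramycin: 10 mm is ≤ 12 mm → Resistant
Erythromycin: 0.03 μg/mL is ≤ 0.5 μg/mL → susceptible
Nitrofurantoin (16 μg/mL) ≥ 16 μg/mL ⇒ R
Rifampin (31 mm) ≥ 23 mm → S
Aztreonam 0.03 μg/mL: ≤ 0.25 μg/mL — S
Tetracycline (32 μg/mL) ≥ 16 μg/mL ⇒ resistant
Susceptible: 3/6

50%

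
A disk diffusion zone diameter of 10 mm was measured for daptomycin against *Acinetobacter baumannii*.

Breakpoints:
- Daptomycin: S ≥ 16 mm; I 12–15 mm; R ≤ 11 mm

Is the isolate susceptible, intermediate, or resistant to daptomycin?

R

Daptomycin (10 mm) ≤ 11 mm — Resistant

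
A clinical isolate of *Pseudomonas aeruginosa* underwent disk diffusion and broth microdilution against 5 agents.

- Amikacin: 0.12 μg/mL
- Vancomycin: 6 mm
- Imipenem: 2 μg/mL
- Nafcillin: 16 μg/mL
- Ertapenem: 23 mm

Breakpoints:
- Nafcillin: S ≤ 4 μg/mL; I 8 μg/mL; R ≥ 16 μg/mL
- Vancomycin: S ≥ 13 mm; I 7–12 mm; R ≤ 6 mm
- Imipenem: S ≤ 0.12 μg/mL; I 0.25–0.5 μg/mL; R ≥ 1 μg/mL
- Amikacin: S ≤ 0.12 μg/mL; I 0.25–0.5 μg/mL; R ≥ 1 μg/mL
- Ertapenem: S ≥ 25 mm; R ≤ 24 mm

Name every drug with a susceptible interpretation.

Amikacin: 0.12 μg/mL is ≤ 0.12 μg/mL ⇒ susceptible
Vancomycin (6 mm) ≤ 6 mm → Resistant
Imipenem 2 μg/mL: ≥ 1 μg/mL → resistant
Nafcillin: 16 μg/mL is ≥ 16 μg/mL → resistant
Ertapenem (23 mm) ≤ 24 mm → resistant

amikacin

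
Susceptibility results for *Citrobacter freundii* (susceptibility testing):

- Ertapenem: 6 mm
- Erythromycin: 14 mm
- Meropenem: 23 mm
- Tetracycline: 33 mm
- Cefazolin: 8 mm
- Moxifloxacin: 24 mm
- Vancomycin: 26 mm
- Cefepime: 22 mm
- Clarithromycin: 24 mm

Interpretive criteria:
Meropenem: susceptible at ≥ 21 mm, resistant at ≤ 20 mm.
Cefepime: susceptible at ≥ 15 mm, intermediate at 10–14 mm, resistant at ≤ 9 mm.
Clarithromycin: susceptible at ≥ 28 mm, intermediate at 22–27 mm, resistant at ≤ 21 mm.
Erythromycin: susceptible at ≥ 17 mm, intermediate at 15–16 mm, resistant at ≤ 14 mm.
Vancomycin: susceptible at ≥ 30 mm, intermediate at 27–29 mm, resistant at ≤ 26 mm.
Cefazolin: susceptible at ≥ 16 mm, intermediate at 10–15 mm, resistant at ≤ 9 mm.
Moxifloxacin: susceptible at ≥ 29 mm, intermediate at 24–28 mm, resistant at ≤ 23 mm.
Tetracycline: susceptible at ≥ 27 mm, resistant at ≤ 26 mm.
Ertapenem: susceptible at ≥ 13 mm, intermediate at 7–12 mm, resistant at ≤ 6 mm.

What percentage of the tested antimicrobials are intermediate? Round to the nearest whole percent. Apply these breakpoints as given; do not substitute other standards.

22%

Ertapenem 6 mm: ≤ 6 mm ⇒ Resistant
Erythromycin 14 mm: ≤ 14 mm → Resistant
Meropenem 23 mm: ≥ 21 mm — susceptible
Tetracycline (33 mm) ≥ 27 mm — S
Cefazolin (8 mm) ≤ 9 mm — resistant
Moxifloxacin: 24 mm is in 24–28 mm ⇒ Intermediate
Vancomycin 26 mm: ≤ 26 mm → R
Cefepime (22 mm) ≥ 15 mm ⇒ Susceptible
Clarithromycin: 24 mm is in 22–27 mm → Intermediate
Intermediate: 2/9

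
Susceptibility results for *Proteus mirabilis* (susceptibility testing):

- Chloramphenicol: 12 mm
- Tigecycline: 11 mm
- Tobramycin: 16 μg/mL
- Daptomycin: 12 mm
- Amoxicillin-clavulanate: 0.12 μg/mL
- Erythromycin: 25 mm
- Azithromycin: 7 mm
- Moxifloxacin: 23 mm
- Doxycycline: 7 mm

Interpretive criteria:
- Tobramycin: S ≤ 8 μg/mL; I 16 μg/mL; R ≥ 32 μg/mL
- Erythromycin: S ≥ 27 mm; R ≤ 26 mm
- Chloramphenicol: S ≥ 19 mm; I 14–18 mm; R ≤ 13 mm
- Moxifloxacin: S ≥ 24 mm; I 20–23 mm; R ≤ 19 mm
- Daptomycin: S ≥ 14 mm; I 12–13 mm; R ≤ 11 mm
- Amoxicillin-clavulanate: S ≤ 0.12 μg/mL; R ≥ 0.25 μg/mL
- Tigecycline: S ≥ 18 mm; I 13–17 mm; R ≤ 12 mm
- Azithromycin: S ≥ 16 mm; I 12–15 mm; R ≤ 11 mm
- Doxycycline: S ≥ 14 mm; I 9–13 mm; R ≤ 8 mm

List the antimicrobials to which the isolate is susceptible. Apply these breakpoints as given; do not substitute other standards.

Chloramphenicol: 12 mm is ≤ 13 mm ⇒ Resistant
Tigecycline (11 mm) ≤ 12 mm → Resistant
Tobramycin (16 μg/mL) = 16 μg/mL ⇒ I
Daptomycin (12 mm) in 12–13 mm → intermediate
Amoxicillin-clavulanate (0.12 μg/mL) ≤ 0.12 μg/mL — Susceptible
Erythromycin: 25 mm is ≤ 26 mm → Resistant
Azithromycin 7 mm: ≤ 11 mm — Resistant
Moxifloxacin 23 mm: in 20–23 mm ⇒ I
Doxycycline: 7 mm is ≤ 8 mm — Resistant

amoxicillin-clavulanate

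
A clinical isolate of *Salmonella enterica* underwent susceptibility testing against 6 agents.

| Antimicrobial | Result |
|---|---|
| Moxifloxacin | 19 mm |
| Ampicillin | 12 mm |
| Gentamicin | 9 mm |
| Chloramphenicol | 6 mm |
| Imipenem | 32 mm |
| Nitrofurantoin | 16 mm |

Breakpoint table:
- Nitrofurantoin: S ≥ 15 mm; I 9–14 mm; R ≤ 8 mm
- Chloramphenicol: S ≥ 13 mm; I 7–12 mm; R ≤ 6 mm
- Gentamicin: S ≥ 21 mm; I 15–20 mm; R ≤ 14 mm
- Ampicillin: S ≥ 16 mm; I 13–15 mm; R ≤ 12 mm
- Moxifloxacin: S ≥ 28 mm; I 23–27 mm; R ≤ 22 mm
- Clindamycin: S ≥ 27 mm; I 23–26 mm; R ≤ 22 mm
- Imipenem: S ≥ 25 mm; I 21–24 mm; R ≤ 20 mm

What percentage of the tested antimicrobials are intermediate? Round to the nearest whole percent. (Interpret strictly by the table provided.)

Moxifloxacin: 19 mm is ≤ 22 mm — R
Ampicillin 12 mm: ≤ 12 mm → Resistant
Gentamicin 9 mm: ≤ 14 mm — Resistant
Chloramphenicol 6 mm: ≤ 6 mm → R
Imipenem: 32 mm is ≥ 25 mm — S
Nitrofurantoin (16 mm) ≥ 15 mm — susceptible
Intermediate: 0/6

0%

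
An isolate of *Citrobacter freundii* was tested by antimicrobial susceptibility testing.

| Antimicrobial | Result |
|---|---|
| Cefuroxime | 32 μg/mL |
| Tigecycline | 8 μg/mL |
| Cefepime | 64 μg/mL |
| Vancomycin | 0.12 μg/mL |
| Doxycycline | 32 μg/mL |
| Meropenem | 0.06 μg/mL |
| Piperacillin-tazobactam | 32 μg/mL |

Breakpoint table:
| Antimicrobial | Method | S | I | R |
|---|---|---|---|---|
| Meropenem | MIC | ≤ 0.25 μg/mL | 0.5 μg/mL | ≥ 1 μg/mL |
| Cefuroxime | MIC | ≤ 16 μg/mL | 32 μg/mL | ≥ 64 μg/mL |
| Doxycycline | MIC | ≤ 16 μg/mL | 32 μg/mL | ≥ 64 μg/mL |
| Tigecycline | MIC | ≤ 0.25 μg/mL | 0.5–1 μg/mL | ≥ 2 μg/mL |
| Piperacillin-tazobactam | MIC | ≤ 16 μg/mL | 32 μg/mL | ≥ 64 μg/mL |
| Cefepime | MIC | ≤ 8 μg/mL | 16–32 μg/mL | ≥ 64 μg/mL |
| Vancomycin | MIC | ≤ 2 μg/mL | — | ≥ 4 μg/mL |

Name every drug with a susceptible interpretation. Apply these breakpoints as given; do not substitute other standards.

vancomycin, meropenem

Cefuroxime: 32 μg/mL is = 32 μg/mL → I
Tigecycline (8 μg/mL) ≥ 2 μg/mL ⇒ Resistant
Cefepime 64 μg/mL: ≥ 64 μg/mL — resistant
Vancomycin: 0.12 μg/mL is ≤ 2 μg/mL → susceptible
Doxycycline (32 μg/mL) = 32 μg/mL → intermediate
Meropenem: 0.06 μg/mL is ≤ 0.25 μg/mL → S
Piperacillin-tazobactam (32 μg/mL) = 32 μg/mL — intermediate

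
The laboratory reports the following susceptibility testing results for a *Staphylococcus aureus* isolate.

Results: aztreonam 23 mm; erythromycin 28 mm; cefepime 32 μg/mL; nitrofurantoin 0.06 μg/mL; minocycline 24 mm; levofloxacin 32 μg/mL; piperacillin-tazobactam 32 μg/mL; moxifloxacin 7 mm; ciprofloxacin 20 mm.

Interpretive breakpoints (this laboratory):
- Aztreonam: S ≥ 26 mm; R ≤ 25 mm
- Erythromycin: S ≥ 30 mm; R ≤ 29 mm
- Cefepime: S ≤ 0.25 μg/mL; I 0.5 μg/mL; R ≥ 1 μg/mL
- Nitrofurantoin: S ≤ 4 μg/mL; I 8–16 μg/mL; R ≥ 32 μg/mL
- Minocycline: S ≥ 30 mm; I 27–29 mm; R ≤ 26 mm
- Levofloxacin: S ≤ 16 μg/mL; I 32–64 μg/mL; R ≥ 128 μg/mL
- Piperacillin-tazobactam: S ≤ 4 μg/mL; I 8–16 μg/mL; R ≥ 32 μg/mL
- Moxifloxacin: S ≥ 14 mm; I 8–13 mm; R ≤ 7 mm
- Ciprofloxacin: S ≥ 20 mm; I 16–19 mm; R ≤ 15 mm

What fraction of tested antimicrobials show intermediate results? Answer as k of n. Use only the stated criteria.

Aztreonam 23 mm: ≤ 25 mm ⇒ resistant
Erythromycin 28 mm: ≤ 29 mm — R
Cefepime 32 μg/mL: ≥ 1 μg/mL → R
Nitrofurantoin (0.06 μg/mL) ≤ 4 μg/mL — S
Minocycline 24 mm: ≤ 26 mm — R
Levofloxacin (32 μg/mL) in 32–64 μg/mL → Intermediate
Piperacillin-tazobactam (32 μg/mL) ≥ 32 μg/mL → resistant
Moxifloxacin: 7 mm is ≤ 7 mm — resistant
Ciprofloxacin 20 mm: ≥ 20 mm — susceptible
Intermediate: 1/9

1 of 9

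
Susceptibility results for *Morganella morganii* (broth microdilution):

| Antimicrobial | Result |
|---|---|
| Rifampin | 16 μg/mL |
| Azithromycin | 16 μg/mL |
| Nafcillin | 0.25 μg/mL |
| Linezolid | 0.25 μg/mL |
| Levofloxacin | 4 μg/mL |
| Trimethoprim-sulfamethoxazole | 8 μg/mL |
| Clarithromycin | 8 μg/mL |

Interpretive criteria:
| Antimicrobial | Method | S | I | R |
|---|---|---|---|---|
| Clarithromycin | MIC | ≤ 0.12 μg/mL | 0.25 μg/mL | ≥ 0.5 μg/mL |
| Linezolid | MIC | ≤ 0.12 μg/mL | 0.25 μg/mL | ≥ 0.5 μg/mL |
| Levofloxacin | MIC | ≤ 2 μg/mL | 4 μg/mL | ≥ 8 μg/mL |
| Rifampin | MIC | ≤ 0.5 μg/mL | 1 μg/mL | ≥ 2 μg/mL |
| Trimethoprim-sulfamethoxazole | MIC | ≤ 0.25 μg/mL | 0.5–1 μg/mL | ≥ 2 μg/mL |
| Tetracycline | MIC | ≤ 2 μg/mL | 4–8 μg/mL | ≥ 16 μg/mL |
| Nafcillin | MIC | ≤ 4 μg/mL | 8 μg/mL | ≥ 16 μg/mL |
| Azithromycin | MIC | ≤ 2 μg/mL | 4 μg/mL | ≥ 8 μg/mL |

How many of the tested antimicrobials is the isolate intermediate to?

Rifampin 16 μg/mL: ≥ 2 μg/mL ⇒ resistant
Azithromycin: 16 μg/mL is ≥ 8 μg/mL ⇒ Resistant
Nafcillin 0.25 μg/mL: ≤ 4 μg/mL — Susceptible
Linezolid 0.25 μg/mL: = 0.25 μg/mL — Intermediate
Levofloxacin 4 μg/mL: = 4 μg/mL — intermediate
Trimethoprim-sulfamethoxazole: 8 μg/mL is ≥ 2 μg/mL ⇒ Resistant
Clarithromycin: 8 μg/mL is ≥ 0.5 μg/mL ⇒ resistant
Intermediate: 2

2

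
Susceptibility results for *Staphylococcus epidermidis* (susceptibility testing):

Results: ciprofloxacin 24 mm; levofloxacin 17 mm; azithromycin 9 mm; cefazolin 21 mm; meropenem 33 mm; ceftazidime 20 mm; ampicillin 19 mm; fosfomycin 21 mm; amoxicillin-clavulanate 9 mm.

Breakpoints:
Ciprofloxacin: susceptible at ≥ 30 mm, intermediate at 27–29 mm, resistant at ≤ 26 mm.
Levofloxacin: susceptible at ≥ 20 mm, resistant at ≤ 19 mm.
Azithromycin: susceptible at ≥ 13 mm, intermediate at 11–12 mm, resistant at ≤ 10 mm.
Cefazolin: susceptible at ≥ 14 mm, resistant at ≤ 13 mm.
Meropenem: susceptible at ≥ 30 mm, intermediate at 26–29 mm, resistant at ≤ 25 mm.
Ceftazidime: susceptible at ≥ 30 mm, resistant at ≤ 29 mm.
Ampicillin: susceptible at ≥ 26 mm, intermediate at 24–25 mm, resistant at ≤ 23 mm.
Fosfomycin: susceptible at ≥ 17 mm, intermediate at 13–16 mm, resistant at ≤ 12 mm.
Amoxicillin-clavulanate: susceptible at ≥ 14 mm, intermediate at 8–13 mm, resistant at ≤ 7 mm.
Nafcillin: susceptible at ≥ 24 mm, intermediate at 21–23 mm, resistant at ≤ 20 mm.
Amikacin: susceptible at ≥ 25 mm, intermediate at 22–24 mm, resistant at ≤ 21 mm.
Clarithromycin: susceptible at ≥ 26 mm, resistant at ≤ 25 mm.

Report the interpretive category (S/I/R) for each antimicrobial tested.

Ciprofloxacin: 24 mm is ≤ 26 mm ⇒ resistant
Levofloxacin 17 mm: ≤ 19 mm — Resistant
Azithromycin: 9 mm is ≤ 10 mm → Resistant
Cefazolin: 21 mm is ≥ 14 mm — S
Meropenem (33 mm) ≥ 30 mm — susceptible
Ceftazidime: 20 mm is ≤ 29 mm ⇒ R
Ampicillin 19 mm: ≤ 23 mm — resistant
Fosfomycin (21 mm) ≥ 17 mm ⇒ susceptible
Amoxicillin-clavulanate: 9 mm is in 8–13 mm ⇒ intermediate

R, R, R, S, S, R, R, S, I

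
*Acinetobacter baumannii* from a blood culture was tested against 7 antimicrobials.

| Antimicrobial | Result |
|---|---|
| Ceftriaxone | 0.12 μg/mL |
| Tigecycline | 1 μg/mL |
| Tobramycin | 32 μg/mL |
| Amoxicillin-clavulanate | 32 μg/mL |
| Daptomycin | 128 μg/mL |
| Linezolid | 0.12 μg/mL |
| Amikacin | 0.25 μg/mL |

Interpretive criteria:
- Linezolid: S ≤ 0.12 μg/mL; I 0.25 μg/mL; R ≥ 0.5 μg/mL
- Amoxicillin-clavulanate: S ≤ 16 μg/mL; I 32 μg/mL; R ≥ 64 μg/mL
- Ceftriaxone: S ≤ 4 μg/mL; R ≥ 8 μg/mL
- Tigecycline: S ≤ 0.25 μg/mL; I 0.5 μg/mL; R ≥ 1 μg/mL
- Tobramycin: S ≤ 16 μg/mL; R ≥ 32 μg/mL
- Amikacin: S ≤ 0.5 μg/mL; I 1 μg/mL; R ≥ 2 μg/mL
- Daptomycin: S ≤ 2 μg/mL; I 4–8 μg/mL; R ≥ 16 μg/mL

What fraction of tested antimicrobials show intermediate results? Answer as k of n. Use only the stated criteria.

1 of 7

Ceftriaxone (0.12 μg/mL) ≤ 4 μg/mL — Susceptible
Tigecycline: 1 μg/mL is ≥ 1 μg/mL ⇒ R
Tobramycin (32 μg/mL) ≥ 32 μg/mL ⇒ Resistant
Amoxicillin-clavulanate 32 μg/mL: = 32 μg/mL ⇒ Intermediate
Daptomycin: 128 μg/mL is ≥ 16 μg/mL — R
Linezolid: 0.12 μg/mL is ≤ 0.12 μg/mL — S
Amikacin 0.25 μg/mL: ≤ 0.5 μg/mL → S
Intermediate: 1/7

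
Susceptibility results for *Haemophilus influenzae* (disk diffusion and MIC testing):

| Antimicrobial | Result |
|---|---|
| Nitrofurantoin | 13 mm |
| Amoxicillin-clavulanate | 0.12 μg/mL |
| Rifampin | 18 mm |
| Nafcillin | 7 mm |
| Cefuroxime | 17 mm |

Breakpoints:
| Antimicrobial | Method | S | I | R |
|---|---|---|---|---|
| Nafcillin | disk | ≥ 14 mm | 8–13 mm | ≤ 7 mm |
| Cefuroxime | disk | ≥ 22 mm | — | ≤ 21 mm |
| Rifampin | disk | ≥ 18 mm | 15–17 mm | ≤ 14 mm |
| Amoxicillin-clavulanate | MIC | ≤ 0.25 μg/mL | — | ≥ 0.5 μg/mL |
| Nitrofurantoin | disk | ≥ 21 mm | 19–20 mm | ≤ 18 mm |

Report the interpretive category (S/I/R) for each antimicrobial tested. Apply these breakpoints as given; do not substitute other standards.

Nitrofurantoin: 13 mm is ≤ 18 mm → R
Amoxicillin-clavulanate (0.12 μg/mL) ≤ 0.25 μg/mL ⇒ susceptible
Rifampin: 18 mm is ≥ 18 mm → S
Nafcillin (7 mm) ≤ 7 mm — R
Cefuroxime 17 mm: ≤ 21 mm → R

R, S, S, R, R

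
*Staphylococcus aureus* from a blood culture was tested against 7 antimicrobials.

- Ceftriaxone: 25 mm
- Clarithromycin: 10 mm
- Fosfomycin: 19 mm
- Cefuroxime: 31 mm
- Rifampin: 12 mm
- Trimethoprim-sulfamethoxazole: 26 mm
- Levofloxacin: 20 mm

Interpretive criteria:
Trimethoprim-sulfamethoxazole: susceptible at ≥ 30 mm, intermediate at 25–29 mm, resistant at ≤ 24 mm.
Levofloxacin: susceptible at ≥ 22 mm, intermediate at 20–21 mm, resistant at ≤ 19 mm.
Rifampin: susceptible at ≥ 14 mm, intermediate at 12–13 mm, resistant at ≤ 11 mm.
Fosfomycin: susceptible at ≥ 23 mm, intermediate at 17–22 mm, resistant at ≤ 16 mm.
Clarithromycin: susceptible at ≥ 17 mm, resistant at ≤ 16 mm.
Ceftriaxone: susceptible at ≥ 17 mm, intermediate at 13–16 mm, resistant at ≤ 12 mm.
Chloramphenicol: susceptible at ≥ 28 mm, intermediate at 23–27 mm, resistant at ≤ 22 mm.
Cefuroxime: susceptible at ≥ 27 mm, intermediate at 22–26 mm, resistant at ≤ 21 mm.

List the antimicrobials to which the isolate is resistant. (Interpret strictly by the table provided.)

Ceftriaxone (25 mm) ≥ 17 mm → susceptible
Clarithromycin: 10 mm is ≤ 16 mm → resistant
Fosfomycin 19 mm: in 17–22 mm → Intermediate
Cefuroxime 31 mm: ≥ 27 mm ⇒ susceptible
Rifampin (12 mm) in 12–13 mm — I
Trimethoprim-sulfamethoxazole (26 mm) in 25–29 mm → intermediate
Levofloxacin (20 mm) in 20–21 mm ⇒ intermediate

clarithromycin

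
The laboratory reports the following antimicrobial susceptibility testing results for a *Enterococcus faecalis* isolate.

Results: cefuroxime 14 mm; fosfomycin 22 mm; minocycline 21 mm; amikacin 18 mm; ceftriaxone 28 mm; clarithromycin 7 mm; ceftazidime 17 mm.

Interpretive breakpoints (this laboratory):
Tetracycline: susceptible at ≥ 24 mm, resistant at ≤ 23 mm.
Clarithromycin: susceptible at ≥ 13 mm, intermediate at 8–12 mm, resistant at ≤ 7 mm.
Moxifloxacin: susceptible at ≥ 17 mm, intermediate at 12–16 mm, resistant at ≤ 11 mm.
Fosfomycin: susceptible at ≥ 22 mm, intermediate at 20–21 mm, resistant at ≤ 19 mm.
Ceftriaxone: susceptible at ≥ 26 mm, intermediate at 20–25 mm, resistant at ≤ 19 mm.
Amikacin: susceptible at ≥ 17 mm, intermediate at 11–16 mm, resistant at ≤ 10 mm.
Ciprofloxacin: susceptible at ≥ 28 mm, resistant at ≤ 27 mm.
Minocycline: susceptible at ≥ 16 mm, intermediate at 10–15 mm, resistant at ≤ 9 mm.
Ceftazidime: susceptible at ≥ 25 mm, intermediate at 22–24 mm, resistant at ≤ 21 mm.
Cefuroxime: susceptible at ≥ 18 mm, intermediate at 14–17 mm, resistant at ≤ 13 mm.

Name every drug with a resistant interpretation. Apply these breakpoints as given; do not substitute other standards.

Cefuroxime: 14 mm is in 14–17 mm — I
Fosfomycin (22 mm) ≥ 22 mm — S
Minocycline (21 mm) ≥ 16 mm ⇒ S
Amikacin 18 mm: ≥ 17 mm — Susceptible
Ceftriaxone: 28 mm is ≥ 26 mm — Susceptible
Clarithromycin: 7 mm is ≤ 7 mm ⇒ R
Ceftazidime 17 mm: ≤ 21 mm → Resistant

clarithromycin, ceftazidime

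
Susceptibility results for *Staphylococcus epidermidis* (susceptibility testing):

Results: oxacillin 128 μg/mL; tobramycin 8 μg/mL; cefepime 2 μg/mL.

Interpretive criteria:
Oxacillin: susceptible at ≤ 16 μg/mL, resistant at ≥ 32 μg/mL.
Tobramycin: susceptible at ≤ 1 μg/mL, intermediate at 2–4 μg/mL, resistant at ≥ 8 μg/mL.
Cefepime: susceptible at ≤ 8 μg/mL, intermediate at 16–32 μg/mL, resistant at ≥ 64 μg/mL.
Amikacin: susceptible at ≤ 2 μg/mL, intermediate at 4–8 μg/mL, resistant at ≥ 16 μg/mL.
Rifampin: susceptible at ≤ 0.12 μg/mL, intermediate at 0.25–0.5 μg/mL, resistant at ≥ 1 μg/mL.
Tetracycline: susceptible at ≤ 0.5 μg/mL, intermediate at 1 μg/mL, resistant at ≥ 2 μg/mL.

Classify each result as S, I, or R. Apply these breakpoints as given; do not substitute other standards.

R, R, S

Oxacillin 128 μg/mL: ≥ 32 μg/mL ⇒ R
Tobramycin 8 μg/mL: ≥ 8 μg/mL — Resistant
Cefepime: 2 μg/mL is ≤ 8 μg/mL → susceptible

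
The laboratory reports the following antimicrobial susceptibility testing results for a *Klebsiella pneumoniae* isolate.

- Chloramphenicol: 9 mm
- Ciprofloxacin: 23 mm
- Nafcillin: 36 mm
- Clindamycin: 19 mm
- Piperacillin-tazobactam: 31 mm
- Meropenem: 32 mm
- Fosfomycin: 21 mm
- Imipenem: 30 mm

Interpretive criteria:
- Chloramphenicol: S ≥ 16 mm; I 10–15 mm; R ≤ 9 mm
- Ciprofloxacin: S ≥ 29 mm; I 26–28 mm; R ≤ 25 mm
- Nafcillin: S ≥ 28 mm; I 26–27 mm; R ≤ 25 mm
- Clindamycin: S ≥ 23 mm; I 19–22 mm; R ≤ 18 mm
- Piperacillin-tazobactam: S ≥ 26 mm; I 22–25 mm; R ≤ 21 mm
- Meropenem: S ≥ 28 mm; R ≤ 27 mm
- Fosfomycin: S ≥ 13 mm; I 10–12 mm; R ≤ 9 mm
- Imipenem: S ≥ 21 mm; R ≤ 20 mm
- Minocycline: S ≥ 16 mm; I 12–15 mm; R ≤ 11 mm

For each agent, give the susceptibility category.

R, R, S, I, S, S, S, S

Chloramphenicol 9 mm: ≤ 9 mm — R
Ciprofloxacin 23 mm: ≤ 25 mm ⇒ resistant
Nafcillin 36 mm: ≥ 28 mm → Susceptible
Clindamycin (19 mm) in 19–22 mm → Intermediate
Piperacillin-tazobactam 31 mm: ≥ 26 mm → S
Meropenem (32 mm) ≥ 28 mm ⇒ susceptible
Fosfomycin: 21 mm is ≥ 13 mm ⇒ S
Imipenem: 30 mm is ≥ 21 mm — Susceptible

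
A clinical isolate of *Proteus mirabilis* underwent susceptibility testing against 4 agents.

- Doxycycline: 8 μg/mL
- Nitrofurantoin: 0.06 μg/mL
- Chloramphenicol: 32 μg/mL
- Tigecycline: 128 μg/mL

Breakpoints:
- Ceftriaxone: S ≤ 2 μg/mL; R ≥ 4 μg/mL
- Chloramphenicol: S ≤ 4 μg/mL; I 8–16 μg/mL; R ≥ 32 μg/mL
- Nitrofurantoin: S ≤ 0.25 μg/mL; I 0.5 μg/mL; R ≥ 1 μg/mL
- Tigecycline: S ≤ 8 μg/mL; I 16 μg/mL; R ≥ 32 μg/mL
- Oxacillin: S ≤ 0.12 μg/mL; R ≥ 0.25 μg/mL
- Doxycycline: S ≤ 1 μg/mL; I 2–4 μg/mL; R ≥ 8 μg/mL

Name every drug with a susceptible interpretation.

Doxycycline 8 μg/mL: ≥ 8 μg/mL ⇒ resistant
Nitrofurantoin (0.06 μg/mL) ≤ 0.25 μg/mL — S
Chloramphenicol (32 μg/mL) ≥ 32 μg/mL → R
Tigecycline: 128 μg/mL is ≥ 32 μg/mL — resistant

nitrofurantoin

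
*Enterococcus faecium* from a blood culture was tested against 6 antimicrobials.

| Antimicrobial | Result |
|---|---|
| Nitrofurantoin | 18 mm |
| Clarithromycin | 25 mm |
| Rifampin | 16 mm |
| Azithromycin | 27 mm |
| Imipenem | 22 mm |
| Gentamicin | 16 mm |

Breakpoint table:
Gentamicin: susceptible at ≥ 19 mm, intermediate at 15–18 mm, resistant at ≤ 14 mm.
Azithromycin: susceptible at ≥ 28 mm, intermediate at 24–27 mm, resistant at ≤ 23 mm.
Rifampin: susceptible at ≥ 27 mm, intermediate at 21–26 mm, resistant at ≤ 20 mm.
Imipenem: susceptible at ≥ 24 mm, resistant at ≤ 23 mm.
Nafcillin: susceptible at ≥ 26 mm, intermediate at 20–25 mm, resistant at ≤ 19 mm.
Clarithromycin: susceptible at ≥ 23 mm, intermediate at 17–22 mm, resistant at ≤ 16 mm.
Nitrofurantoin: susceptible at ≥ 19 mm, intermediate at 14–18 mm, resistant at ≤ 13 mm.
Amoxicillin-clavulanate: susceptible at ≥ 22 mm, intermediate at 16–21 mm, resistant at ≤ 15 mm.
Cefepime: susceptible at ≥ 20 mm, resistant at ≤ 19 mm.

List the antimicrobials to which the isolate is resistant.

Nitrofurantoin 18 mm: in 14–18 mm — I
Clarithromycin: 25 mm is ≥ 23 mm ⇒ Susceptible
Rifampin 16 mm: ≤ 20 mm ⇒ Resistant
Azithromycin: 27 mm is in 24–27 mm ⇒ Intermediate
Imipenem: 22 mm is ≤ 23 mm ⇒ resistant
Gentamicin (16 mm) in 15–18 mm ⇒ intermediate

rifampin, imipenem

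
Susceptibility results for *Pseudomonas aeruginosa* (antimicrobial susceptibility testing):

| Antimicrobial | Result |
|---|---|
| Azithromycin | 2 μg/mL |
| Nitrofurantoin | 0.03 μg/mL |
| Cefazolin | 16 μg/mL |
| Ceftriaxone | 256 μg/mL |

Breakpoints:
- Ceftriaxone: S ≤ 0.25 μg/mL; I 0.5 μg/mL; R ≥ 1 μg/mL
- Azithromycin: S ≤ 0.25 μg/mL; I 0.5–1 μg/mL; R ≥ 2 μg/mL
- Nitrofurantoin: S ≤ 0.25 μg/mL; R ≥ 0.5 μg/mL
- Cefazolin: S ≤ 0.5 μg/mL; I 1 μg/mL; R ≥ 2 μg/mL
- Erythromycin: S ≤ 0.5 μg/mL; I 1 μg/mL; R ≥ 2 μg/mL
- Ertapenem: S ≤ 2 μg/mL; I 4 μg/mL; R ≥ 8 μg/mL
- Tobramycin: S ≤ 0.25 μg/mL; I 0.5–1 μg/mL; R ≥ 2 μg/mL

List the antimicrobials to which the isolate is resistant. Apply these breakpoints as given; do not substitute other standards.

Azithromycin 2 μg/mL: ≥ 2 μg/mL — resistant
Nitrofurantoin: 0.03 μg/mL is ≤ 0.25 μg/mL ⇒ S
Cefazolin 16 μg/mL: ≥ 2 μg/mL ⇒ R
Ceftriaxone 256 μg/mL: ≥ 1 μg/mL → R

azithromycin, cefazolin, ceftriaxone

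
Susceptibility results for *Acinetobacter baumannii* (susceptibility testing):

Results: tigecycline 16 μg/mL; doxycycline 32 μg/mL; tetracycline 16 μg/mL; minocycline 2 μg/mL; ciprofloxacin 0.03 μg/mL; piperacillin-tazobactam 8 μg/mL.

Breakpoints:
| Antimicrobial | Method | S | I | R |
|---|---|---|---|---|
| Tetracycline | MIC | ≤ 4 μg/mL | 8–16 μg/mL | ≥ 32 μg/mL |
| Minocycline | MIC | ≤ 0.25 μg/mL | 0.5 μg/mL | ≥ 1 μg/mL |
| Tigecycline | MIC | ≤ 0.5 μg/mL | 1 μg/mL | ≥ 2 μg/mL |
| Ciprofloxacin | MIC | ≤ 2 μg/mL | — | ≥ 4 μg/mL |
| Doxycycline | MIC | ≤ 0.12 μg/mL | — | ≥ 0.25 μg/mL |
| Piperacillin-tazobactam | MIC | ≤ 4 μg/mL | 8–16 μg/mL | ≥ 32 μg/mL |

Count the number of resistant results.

Tigecycline: 16 μg/mL is ≥ 2 μg/mL → R
Doxycycline 32 μg/mL: ≥ 0.25 μg/mL ⇒ Resistant
Tetracycline (16 μg/mL) in 8–16 μg/mL — I
Minocycline: 2 μg/mL is ≥ 1 μg/mL ⇒ R
Ciprofloxacin (0.03 μg/mL) ≤ 2 μg/mL → S
Piperacillin-tazobactam (8 μg/mL) in 8–16 μg/mL ⇒ intermediate
Resistant: 3

3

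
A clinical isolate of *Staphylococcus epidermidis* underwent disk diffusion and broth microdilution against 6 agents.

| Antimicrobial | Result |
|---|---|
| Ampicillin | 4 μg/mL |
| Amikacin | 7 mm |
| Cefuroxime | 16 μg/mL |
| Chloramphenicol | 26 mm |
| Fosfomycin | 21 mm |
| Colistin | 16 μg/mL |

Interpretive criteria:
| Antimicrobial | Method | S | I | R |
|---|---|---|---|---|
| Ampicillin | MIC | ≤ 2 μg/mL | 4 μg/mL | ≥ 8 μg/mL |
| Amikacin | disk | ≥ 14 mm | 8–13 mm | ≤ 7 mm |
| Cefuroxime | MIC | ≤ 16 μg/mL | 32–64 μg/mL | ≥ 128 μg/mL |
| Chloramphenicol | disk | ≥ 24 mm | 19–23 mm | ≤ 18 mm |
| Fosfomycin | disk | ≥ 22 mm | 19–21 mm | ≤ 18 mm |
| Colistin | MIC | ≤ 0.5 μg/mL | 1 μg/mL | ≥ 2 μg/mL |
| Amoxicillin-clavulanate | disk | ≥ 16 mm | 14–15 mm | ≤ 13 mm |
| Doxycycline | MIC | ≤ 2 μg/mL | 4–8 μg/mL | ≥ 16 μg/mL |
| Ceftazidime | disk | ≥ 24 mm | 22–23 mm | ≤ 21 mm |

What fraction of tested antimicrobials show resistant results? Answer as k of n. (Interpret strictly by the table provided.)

2 of 6

Ampicillin 4 μg/mL: = 4 μg/mL — Intermediate
Amikacin: 7 mm is ≤ 7 mm → R
Cefuroxime: 16 μg/mL is ≤ 16 μg/mL → susceptible
Chloramphenicol: 26 mm is ≥ 24 mm ⇒ Susceptible
Fosfomycin 21 mm: in 19–21 mm → Intermediate
Colistin 16 μg/mL: ≥ 2 μg/mL — resistant
Resistant: 2/6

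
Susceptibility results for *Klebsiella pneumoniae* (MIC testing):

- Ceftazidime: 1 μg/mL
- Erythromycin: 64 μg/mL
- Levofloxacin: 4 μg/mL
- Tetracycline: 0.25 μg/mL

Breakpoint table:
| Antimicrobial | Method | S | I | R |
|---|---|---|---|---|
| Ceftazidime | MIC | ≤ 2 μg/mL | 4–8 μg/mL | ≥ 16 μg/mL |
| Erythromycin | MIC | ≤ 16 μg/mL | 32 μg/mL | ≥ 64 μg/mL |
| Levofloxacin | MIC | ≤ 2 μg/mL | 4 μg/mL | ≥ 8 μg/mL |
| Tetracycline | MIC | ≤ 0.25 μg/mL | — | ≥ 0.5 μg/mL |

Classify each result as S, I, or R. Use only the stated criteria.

S, R, I, S

Ceftazidime: 1 μg/mL is ≤ 2 μg/mL — S
Erythromycin 64 μg/mL: ≥ 64 μg/mL → R
Levofloxacin: 4 μg/mL is = 4 μg/mL → Intermediate
Tetracycline (0.25 μg/mL) ≤ 0.25 μg/mL → S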